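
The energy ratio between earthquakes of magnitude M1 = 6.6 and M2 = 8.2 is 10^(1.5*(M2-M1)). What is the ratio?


M2 - M1 = 8.2 - 6.6 = 1.6
1.5 * 1.6 = 2.4
ratio = 10^2.4 = 251.19

251.19


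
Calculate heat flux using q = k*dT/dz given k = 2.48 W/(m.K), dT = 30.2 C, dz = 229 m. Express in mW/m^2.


q = k * dT / dz * 1000
= 2.48 * 30.2 / 229 * 1000
= 0.327057 * 1000
= 327.0568 mW/m^2

327.0568


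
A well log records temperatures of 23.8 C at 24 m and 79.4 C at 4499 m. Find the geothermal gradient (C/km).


dT = 79.4 - 23.8 = 55.6 C
dz = 4499 - 24 = 4475 m
gradient = dT/dz * 1000 = 55.6/4475 * 1000 = 12.4246 C/km

12.4246


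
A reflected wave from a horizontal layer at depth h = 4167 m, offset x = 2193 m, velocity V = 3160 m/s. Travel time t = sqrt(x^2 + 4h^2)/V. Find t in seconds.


x^2 + 4h^2 = 2193^2 + 4*4167^2 = 4809249 + 69455556 = 74264805
sqrt(74264805) = 8617.703
t = 8617.703 / 3160 = 2.7271 s

2.7271


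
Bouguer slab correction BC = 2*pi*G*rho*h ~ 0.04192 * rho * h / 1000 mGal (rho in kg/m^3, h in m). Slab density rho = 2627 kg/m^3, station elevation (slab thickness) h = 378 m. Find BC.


BC = 0.04192 * rho * h / 1000
= 0.04192 * 2627 * 378 / 1000
= 41.6268 mGal

41.6268


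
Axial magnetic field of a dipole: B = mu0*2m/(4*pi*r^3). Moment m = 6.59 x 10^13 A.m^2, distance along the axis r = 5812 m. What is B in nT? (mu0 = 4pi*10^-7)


m = 6.59 x 10^13 = 65900000000000 A.m^2
2m = 131800000000000 A.m^2
r^3 = 5812^3 = 196325547328
B = (4pi*10^-7) * 131800000000000 / (4*pi * 196325547328) * 1e9
= 165624764.697254 / 2467099588790.56 * 1e9
= 67133.3924 nT

67133.3924


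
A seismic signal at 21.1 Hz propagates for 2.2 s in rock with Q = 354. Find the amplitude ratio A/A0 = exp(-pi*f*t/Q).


pi*f*t/Q = pi*21.1*2.2/354 = 0.411957
A/A0 = exp(-0.411957) = 0.662353

0.662353


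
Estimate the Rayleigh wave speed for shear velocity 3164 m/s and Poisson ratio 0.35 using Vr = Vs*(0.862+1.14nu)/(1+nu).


Numerator factor = 0.862 + 1.14*0.35 = 1.261
Denominator = 1 + 0.35 = 1.35
Vr = 3164 * 1.261 / 1.35 = 2955.41 m/s

2955.41


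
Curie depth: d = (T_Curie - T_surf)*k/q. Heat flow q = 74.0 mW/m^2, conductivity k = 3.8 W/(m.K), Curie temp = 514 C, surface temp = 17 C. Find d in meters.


T_Curie - T_surf = 514 - 17 = 497 C
Convert q to W/m^2: 74.0 mW/m^2 = 0.074 W/m^2
d = 497 * 3.8 / 0.074 = 25521.62 m

25521.62


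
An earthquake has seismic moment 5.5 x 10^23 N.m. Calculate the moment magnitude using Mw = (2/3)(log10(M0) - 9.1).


log10(M0) = log10(5.5 x 10^23) = 23.7404
Mw = 2/3 * (23.7404 - 9.1)
= 2/3 * 14.6404
= 9.76

9.76


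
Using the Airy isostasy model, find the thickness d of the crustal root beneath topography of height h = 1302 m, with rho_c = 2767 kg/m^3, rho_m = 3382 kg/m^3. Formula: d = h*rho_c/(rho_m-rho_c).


rho_m - rho_c = 3382 - 2767 = 615
d = 1302 * 2767 / 615
= 3602634 / 615
= 5857.94 m

5857.94


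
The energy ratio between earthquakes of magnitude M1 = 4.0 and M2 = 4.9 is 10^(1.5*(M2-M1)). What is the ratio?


M2 - M1 = 4.9 - 4.0 = 0.9
1.5 * 0.9 = 1.35
ratio = 10^1.35 = 22.39

22.39


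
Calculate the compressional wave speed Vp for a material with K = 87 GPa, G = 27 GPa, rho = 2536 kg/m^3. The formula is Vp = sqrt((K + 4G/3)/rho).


First compute the effective modulus:
K + 4G/3 = 87e9 + 4*27e9/3 = 123000000000.0 Pa
Then divide by density:
123000000000.0 / 2536 = 48501577.2871 Pa/(kg/m^3)
Take the square root:
Vp = sqrt(48501577.2871) = 6964.31 m/s

6964.31


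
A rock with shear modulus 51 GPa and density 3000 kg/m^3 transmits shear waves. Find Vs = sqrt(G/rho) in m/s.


Convert G to Pa: G = 51e9 Pa
Compute G/rho = 51e9 / 3000 = 17000000.0
Vs = sqrt(17000000.0) = 4123.11 m/s

4123.11


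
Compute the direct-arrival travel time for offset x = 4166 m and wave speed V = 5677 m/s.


t = x / V
= 4166 / 5677
= 0.7338 s

0.7338


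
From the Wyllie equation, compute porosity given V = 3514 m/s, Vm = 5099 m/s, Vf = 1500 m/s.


1/V - 1/Vm = 1/3514 - 1/5099 = 8.846e-05
1/Vf - 1/Vm = 1/1500 - 1/5099 = 0.00047055
phi = 8.846e-05 / 0.00047055 = 0.188

0.188


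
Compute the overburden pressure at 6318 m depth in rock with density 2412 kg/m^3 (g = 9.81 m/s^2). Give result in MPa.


P = rho * g * z / 1e6
= 2412 * 9.81 * 6318 / 1e6
= 149494746.96 / 1e6
= 149.4947 MPa

149.4947


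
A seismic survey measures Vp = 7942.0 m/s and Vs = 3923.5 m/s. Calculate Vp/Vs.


Vp/Vs = 7942.0 / 3923.5
= 2.0242

2.0242


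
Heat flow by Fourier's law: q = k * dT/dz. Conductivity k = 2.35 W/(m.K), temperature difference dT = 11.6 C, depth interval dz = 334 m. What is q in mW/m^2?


q = k * dT / dz * 1000
= 2.35 * 11.6 / 334 * 1000
= 0.081617 * 1000
= 81.6168 mW/m^2

81.6168


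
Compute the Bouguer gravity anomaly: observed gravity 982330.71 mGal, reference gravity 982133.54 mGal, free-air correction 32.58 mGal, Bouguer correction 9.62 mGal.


BA = g_obs - g_ref + FAC - BC
= 982330.71 - 982133.54 + 32.58 - 9.62
= 220.13 mGal

220.13


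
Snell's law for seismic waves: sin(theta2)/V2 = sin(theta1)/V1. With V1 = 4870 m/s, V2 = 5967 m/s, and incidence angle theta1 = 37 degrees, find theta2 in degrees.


sin(theta1) = sin(37 deg) = 0.601815
sin(theta2) = V2/V1 * sin(theta1) = 5967/4870 * 0.601815 = 0.737378
theta2 = arcsin(0.737378) = 47.5085 degrees

47.5085


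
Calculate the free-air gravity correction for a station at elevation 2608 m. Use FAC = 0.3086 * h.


FAC = 0.3086 * h
= 0.3086 * 2608
= 804.8288 mGal

804.8288


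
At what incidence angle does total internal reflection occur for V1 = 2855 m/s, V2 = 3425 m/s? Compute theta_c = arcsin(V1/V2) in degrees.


V1/V2 = 2855/3425 = 0.833577
theta_c = arcsin(0.833577) = 56.4679 degrees

56.4679


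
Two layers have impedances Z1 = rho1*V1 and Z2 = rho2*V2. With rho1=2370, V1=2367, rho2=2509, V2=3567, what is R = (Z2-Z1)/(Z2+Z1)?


Z1 = 2370 * 2367 = 5609790
Z2 = 2509 * 3567 = 8949603
R = (8949603 - 5609790) / (8949603 + 5609790) = 3339813 / 14559393 = 0.2294

0.2294


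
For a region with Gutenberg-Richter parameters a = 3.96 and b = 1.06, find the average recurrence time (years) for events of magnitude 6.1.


log10(N) = 3.96 - 1.06*6.1 = -2.506
N = 10^-2.506 = 0.003119
T = 1/N = 1/0.003119 = 320.6269 years

320.6269


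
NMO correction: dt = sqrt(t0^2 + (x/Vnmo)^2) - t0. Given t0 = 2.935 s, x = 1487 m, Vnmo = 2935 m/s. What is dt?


x/Vnmo = 1487/2935 = 0.506644
(x/Vnmo)^2 = 0.256688
t0^2 = 8.614225
sqrt(8.614225 + 0.256688) = 2.978408
dt = 2.978408 - 2.935 = 0.043408

0.043408


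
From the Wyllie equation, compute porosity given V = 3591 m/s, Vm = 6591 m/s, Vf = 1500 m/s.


1/V - 1/Vm = 1/3591 - 1/6591 = 0.00012675
1/Vf - 1/Vm = 1/1500 - 1/6591 = 0.00051494
phi = 0.00012675 / 0.00051494 = 0.2461

0.2461


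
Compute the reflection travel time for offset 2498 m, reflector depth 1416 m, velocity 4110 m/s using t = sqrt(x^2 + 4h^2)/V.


x^2 + 4h^2 = 2498^2 + 4*1416^2 = 6240004 + 8020224 = 14260228
sqrt(14260228) = 3776.2717
t = 3776.2717 / 4110 = 0.9188 s

0.9188


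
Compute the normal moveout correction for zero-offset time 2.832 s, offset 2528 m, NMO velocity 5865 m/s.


x/Vnmo = 2528/5865 = 0.431032
(x/Vnmo)^2 = 0.185788
t0^2 = 8.020224
sqrt(8.020224 + 0.185788) = 2.864614
dt = 2.864614 - 2.832 = 0.032614

0.032614


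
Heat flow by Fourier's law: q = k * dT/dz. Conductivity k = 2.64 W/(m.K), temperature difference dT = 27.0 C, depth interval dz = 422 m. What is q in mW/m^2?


q = k * dT / dz * 1000
= 2.64 * 27.0 / 422 * 1000
= 0.16891 * 1000
= 168.91 mW/m^2

168.91


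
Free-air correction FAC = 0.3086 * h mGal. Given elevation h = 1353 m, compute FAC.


FAC = 0.3086 * h
= 0.3086 * 1353
= 417.5358 mGal

417.5358


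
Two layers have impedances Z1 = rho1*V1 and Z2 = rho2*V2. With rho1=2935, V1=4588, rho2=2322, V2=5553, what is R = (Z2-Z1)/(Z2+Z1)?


Z1 = 2935 * 4588 = 13465780
Z2 = 2322 * 5553 = 12894066
R = (12894066 - 13465780) / (12894066 + 13465780) = -571714 / 26359846 = -0.0217

-0.0217


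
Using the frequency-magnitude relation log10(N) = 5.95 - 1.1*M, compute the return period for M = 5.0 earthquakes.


log10(N) = 5.95 - 1.1*5.0 = 0.45
N = 10^0.45 = 2.818383
T = 1/N = 1/2.818383 = 0.3548 years

0.3548


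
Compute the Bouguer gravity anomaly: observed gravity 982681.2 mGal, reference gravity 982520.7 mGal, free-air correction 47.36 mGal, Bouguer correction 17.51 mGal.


BA = g_obs - g_ref + FAC - BC
= 982681.2 - 982520.7 + 47.36 - 17.51
= 190.35 mGal

190.35


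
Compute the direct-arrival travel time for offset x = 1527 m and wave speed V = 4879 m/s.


t = x / V
= 1527 / 4879
= 0.313 s

0.313


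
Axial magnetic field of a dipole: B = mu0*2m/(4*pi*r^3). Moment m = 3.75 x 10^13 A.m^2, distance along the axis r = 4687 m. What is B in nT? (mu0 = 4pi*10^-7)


m = 3.75 x 10^13 = 37500000000000 A.m^2
2m = 75000000000000 A.m^2
r^3 = 4687^3 = 102963870703
B = (4pi*10^-7) * 75000000000000 / (4*pi * 102963870703) * 1e9
= 94247779.607694 / 1293882159142.86 * 1e9
= 72841.0844 nT

72841.0844


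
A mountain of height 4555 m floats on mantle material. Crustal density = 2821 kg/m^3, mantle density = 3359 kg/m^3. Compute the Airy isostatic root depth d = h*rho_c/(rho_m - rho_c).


rho_m - rho_c = 3359 - 2821 = 538
d = 4555 * 2821 / 538
= 12849655 / 538
= 23884.12 m

23884.12


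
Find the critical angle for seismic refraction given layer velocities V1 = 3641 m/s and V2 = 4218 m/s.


V1/V2 = 3641/4218 = 0.863205
theta_c = arcsin(0.863205) = 59.6784 degrees

59.6784


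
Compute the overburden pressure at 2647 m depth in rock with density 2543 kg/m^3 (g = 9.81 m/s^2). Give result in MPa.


P = rho * g * z / 1e6
= 2543 * 9.81 * 2647 / 1e6
= 66034259.01 / 1e6
= 66.0343 MPa

66.0343


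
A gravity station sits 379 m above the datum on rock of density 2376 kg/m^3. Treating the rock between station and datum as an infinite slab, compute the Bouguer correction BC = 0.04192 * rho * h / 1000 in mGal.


BC = 0.04192 * rho * h / 1000
= 0.04192 * 2376 * 379 / 1000
= 37.7491 mGal

37.7491


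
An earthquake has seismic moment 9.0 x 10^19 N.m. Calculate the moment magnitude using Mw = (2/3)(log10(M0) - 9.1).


log10(M0) = log10(9.0 x 10^19) = 19.9542
Mw = 2/3 * (19.9542 - 9.1)
= 2/3 * 10.8542
= 7.24

7.24


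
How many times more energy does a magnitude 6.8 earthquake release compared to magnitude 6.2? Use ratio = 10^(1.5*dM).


M2 - M1 = 6.8 - 6.2 = 0.6
1.5 * 0.6 = 0.9
ratio = 10^0.9 = 7.94

7.94


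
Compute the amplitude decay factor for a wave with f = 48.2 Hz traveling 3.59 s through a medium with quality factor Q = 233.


pi*f*t/Q = pi*48.2*3.59/233 = 2.333111
A/A0 = exp(-2.333111) = 0.096994

0.096994


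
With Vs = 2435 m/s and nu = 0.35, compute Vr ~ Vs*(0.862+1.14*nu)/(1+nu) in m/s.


Numerator factor = 0.862 + 1.14*0.35 = 1.261
Denominator = 1 + 0.35 = 1.35
Vr = 2435 * 1.261 / 1.35 = 2274.47 m/s

2274.47


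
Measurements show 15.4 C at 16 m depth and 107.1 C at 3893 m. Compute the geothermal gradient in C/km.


dT = 107.1 - 15.4 = 91.7 C
dz = 3893 - 16 = 3877 m
gradient = dT/dz * 1000 = 91.7/3877 * 1000 = 23.6523 C/km

23.6523


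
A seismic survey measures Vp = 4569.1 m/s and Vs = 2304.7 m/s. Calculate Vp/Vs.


Vp/Vs = 4569.1 / 2304.7
= 1.9825

1.9825


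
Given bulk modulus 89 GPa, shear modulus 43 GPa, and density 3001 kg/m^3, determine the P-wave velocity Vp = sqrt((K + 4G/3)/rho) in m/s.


First compute the effective modulus:
K + 4G/3 = 89e9 + 4*43e9/3 = 146333333333.33 Pa
Then divide by density:
146333333333.33 / 3001 = 48761523.9365 Pa/(kg/m^3)
Take the square root:
Vp = sqrt(48761523.9365) = 6982.95 m/s

6982.95


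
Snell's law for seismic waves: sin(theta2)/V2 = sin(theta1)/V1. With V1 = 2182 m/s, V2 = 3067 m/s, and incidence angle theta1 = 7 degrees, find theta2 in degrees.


sin(theta1) = sin(7 deg) = 0.121869
sin(theta2) = V2/V1 * sin(theta1) = 3067/2182 * 0.121869 = 0.171298
theta2 = arcsin(0.171298) = 9.8633 degrees

9.8633


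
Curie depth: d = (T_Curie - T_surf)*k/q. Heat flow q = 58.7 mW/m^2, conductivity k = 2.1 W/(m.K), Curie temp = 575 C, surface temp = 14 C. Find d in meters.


T_Curie - T_surf = 575 - 14 = 561 C
Convert q to W/m^2: 58.7 mW/m^2 = 0.0587 W/m^2
d = 561 * 2.1 / 0.0587 = 20069.85 m

20069.85


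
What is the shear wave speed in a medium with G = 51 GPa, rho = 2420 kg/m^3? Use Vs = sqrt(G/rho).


Convert G to Pa: G = 51e9 Pa
Compute G/rho = 51e9 / 2420 = 21074380.1653
Vs = sqrt(21074380.1653) = 4590.68 m/s

4590.68


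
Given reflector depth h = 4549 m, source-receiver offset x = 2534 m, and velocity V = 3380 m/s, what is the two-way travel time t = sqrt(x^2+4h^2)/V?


x^2 + 4h^2 = 2534^2 + 4*4549^2 = 6421156 + 82773604 = 89194760
sqrt(89194760) = 9444.2978
t = 9444.2978 / 3380 = 2.7942 s

2.7942


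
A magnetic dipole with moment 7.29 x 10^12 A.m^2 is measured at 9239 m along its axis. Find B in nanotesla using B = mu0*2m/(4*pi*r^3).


m = 7.29 x 10^12 = 7290000000000 A.m^2
2m = 14580000000000 A.m^2
r^3 = 9239^3 = 788632918919
B = (4pi*10^-7) * 14580000000000 / (4*pi * 788632918919) * 1e9
= 18321768.355736 / 9910253537820.02 * 1e9
= 1848.7689 nT

1848.7689


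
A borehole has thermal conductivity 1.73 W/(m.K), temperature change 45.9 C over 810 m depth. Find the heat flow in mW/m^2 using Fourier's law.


q = k * dT / dz * 1000
= 1.73 * 45.9 / 810 * 1000
= 0.098033 * 1000
= 98.0333 mW/m^2

98.0333


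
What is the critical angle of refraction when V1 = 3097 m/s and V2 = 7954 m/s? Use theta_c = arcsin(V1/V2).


V1/V2 = 3097/7954 = 0.389364
theta_c = arcsin(0.389364) = 22.9149 degrees

22.9149


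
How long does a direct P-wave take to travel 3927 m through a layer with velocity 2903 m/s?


t = x / V
= 3927 / 2903
= 1.3527 s

1.3527


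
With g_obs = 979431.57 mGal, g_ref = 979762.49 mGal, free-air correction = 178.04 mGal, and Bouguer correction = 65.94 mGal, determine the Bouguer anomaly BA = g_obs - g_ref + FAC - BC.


BA = g_obs - g_ref + FAC - BC
= 979431.57 - 979762.49 + 178.04 - 65.94
= -218.82 mGal

-218.82


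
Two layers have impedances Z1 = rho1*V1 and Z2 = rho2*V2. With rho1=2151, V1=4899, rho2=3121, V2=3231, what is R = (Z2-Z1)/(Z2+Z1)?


Z1 = 2151 * 4899 = 10537749
Z2 = 3121 * 3231 = 10083951
R = (10083951 - 10537749) / (10083951 + 10537749) = -453798 / 20621700 = -0.022

-0.022


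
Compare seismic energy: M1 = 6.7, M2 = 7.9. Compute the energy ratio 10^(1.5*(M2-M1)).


M2 - M1 = 7.9 - 6.7 = 1.2
1.5 * 1.2 = 1.8
ratio = 10^1.8 = 63.1

63.1


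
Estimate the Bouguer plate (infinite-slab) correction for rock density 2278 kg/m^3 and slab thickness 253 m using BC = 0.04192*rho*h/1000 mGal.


BC = 0.04192 * rho * h / 1000
= 0.04192 * 2278 * 253 / 1000
= 24.1599 mGal

24.1599


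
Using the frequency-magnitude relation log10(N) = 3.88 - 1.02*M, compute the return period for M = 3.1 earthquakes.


log10(N) = 3.88 - 1.02*3.1 = 0.718
N = 10^0.718 = 5.223962
T = 1/N = 1/5.223962 = 0.1914 years

0.1914


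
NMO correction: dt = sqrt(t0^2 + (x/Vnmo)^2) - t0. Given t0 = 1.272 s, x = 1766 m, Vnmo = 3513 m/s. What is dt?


x/Vnmo = 1766/3513 = 0.502704
(x/Vnmo)^2 = 0.252712
t0^2 = 1.617984
sqrt(1.617984 + 0.252712) = 1.367734
dt = 1.367734 - 1.272 = 0.095734

0.095734


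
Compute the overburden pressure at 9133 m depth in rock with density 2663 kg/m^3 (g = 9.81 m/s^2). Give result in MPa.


P = rho * g * z / 1e6
= 2663 * 9.81 * 9133 / 1e6
= 238590765.99 / 1e6
= 238.5908 MPa

238.5908


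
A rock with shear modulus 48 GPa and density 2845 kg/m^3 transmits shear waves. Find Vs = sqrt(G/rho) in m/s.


Convert G to Pa: G = 48e9 Pa
Compute G/rho = 48e9 / 2845 = 16871704.7452
Vs = sqrt(16871704.7452) = 4107.52 m/s

4107.52


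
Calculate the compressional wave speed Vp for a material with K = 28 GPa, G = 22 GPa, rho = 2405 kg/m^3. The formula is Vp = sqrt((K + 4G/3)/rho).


First compute the effective modulus:
K + 4G/3 = 28e9 + 4*22e9/3 = 57333333333.33 Pa
Then divide by density:
57333333333.33 / 2405 = 23839223.8392 Pa/(kg/m^3)
Take the square root:
Vp = sqrt(23839223.8392) = 4882.54 m/s

4882.54


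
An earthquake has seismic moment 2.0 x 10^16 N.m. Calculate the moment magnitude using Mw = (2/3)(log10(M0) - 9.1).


log10(M0) = log10(2.0 x 10^16) = 16.301
Mw = 2/3 * (16.301 - 9.1)
= 2/3 * 7.201
= 4.8

4.8


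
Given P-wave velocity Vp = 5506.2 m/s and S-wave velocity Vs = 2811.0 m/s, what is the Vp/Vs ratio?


Vp/Vs = 5506.2 / 2811.0
= 1.9588

1.9588


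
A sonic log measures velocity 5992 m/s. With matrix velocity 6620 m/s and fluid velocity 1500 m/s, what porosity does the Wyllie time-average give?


1/V - 1/Vm = 1/5992 - 1/6620 = 1.583e-05
1/Vf - 1/Vm = 1/1500 - 1/6620 = 0.00051561
phi = 1.583e-05 / 0.00051561 = 0.0307

0.0307


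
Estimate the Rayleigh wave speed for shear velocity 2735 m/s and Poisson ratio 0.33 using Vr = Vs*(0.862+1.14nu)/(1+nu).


Numerator factor = 0.862 + 1.14*0.33 = 1.2382
Denominator = 1 + 0.33 = 1.33
Vr = 2735 * 1.2382 / 1.33 = 2546.22 m/s

2546.22


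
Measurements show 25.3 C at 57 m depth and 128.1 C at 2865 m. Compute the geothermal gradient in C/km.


dT = 128.1 - 25.3 = 102.8 C
dz = 2865 - 57 = 2808 m
gradient = dT/dz * 1000 = 102.8/2808 * 1000 = 36.6097 C/km

36.6097


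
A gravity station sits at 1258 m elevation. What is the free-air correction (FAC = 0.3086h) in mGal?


FAC = 0.3086 * h
= 0.3086 * 1258
= 388.2188 mGal

388.2188


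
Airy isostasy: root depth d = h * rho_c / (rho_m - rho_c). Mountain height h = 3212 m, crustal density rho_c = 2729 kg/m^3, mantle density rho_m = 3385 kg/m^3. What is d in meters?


rho_m - rho_c = 3385 - 2729 = 656
d = 3212 * 2729 / 656
= 8765548 / 656
= 13362.12 m

13362.12


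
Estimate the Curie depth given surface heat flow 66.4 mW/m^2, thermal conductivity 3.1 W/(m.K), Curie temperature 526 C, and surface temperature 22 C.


T_Curie - T_surf = 526 - 22 = 504 C
Convert q to W/m^2: 66.4 mW/m^2 = 0.0664 W/m^2
d = 504 * 3.1 / 0.0664 = 23530.12 m

23530.12


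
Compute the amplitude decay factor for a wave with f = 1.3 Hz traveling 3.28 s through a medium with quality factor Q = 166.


pi*f*t/Q = pi*1.3*3.28/166 = 0.080697
A/A0 = exp(-0.080697) = 0.922473

0.922473


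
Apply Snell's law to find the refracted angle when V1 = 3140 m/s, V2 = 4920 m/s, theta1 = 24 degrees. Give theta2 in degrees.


sin(theta1) = sin(24 deg) = 0.406737
sin(theta2) = V2/V1 * sin(theta1) = 4920/3140 * 0.406737 = 0.637307
theta2 = arcsin(0.637307) = 39.5913 degrees

39.5913


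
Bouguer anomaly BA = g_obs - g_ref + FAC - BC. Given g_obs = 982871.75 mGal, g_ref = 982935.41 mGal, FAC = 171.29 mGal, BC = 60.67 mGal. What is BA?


BA = g_obs - g_ref + FAC - BC
= 982871.75 - 982935.41 + 171.29 - 60.67
= 46.96 mGal

46.96


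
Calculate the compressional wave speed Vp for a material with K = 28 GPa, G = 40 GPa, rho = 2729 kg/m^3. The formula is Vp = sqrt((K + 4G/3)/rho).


First compute the effective modulus:
K + 4G/3 = 28e9 + 4*40e9/3 = 81333333333.33 Pa
Then divide by density:
81333333333.33 / 2729 = 29803346.7693 Pa/(kg/m^3)
Take the square root:
Vp = sqrt(29803346.7693) = 5459.24 m/s

5459.24


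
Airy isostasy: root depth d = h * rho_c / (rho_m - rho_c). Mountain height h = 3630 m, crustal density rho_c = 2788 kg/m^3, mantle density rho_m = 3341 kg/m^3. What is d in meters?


rho_m - rho_c = 3341 - 2788 = 553
d = 3630 * 2788 / 553
= 10120440 / 553
= 18300.98 m

18300.98


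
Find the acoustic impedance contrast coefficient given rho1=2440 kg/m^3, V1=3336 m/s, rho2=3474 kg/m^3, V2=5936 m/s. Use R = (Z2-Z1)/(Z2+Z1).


Z1 = 2440 * 3336 = 8139840
Z2 = 3474 * 5936 = 20621664
R = (20621664 - 8139840) / (20621664 + 8139840) = 12481824 / 28761504 = 0.434

0.434


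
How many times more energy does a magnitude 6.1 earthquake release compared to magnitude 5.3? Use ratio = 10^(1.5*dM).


M2 - M1 = 6.1 - 5.3 = 0.8
1.5 * 0.8 = 1.2
ratio = 10^1.2 = 15.85

15.85


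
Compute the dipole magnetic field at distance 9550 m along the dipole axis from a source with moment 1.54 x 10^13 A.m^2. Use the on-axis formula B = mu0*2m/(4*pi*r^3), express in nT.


m = 1.54 x 10^13 = 15400000000000 A.m^2
2m = 30800000000000 A.m^2
r^3 = 9550^3 = 870983875000
B = (4pi*10^-7) * 30800000000000 / (4*pi * 870983875000) * 1e9
= 38704421.492226 / 10945106172380.68 * 1e9
= 3536.2308 nT

3536.2308


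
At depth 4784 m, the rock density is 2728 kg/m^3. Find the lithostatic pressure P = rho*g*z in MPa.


P = rho * g * z / 1e6
= 2728 * 9.81 * 4784 / 1e6
= 128027877.12 / 1e6
= 128.0279 MPa

128.0279


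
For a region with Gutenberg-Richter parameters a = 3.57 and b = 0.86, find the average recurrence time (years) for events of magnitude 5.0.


log10(N) = 3.57 - 0.86*5.0 = -0.73
N = 10^-0.73 = 0.186209
T = 1/N = 1/0.186209 = 5.3703 years

5.3703


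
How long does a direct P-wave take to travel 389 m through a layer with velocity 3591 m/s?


t = x / V
= 389 / 3591
= 0.1083 s

0.1083


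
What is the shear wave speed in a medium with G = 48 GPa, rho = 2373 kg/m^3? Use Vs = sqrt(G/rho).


Convert G to Pa: G = 48e9 Pa
Compute G/rho = 48e9 / 2373 = 20227560.0506
Vs = sqrt(20227560.0506) = 4497.51 m/s

4497.51


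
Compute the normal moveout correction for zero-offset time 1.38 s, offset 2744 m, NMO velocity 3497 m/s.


x/Vnmo = 2744/3497 = 0.784673
(x/Vnmo)^2 = 0.615711
t0^2 = 1.9044
sqrt(1.9044 + 0.615711) = 1.587486
dt = 1.587486 - 1.38 = 0.207486

0.207486


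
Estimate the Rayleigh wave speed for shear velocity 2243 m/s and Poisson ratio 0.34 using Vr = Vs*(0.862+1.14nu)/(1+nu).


Numerator factor = 0.862 + 1.14*0.34 = 1.2496
Denominator = 1 + 0.34 = 1.34
Vr = 2243 * 1.2496 / 1.34 = 2091.68 m/s

2091.68


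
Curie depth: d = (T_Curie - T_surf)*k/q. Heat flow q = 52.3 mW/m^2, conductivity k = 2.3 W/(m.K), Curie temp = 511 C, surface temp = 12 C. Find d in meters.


T_Curie - T_surf = 511 - 12 = 499 C
Convert q to W/m^2: 52.3 mW/m^2 = 0.0523 W/m^2
d = 499 * 2.3 / 0.0523 = 21944.55 m

21944.55


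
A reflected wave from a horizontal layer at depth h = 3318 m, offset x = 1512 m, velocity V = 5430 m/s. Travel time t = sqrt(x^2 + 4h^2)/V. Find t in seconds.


x^2 + 4h^2 = 1512^2 + 4*3318^2 = 2286144 + 44036496 = 46322640
sqrt(46322640) = 6806.0738
t = 6806.0738 / 5430 = 1.2534 s

1.2534


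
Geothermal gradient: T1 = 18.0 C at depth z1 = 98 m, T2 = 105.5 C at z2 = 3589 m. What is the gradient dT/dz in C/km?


dT = 105.5 - 18.0 = 87.5 C
dz = 3589 - 98 = 3491 m
gradient = dT/dz * 1000 = 87.5/3491 * 1000 = 25.0645 C/km

25.0645


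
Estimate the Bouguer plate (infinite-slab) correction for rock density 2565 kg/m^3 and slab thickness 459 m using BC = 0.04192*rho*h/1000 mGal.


BC = 0.04192 * rho * h / 1000
= 0.04192 * 2565 * 459 / 1000
= 49.3539 mGal

49.3539


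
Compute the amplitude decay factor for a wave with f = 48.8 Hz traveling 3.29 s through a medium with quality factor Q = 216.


pi*f*t/Q = pi*48.8*3.29/216 = 2.335134
A/A0 = exp(-2.335134) = 0.096797

0.096797


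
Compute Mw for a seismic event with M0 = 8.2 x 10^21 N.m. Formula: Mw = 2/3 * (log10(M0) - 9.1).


log10(M0) = log10(8.2 x 10^21) = 21.9138
Mw = 2/3 * (21.9138 - 9.1)
= 2/3 * 12.8138
= 8.54

8.54


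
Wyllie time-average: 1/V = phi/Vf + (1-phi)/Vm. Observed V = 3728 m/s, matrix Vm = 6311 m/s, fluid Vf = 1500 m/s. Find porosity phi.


1/V - 1/Vm = 1/3728 - 1/6311 = 0.00010979
1/Vf - 1/Vm = 1/1500 - 1/6311 = 0.00050821
phi = 0.00010979 / 0.00050821 = 0.216

0.216


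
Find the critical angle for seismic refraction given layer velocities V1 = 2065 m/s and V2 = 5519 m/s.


V1/V2 = 2065/5519 = 0.374162
theta_c = arcsin(0.374162) = 21.9725 degrees

21.9725


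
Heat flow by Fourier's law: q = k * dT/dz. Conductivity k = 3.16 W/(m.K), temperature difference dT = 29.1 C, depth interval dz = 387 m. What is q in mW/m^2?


q = k * dT / dz * 1000
= 3.16 * 29.1 / 387 * 1000
= 0.237612 * 1000
= 237.6124 mW/m^2

237.6124


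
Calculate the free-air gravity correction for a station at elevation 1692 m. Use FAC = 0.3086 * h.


FAC = 0.3086 * h
= 0.3086 * 1692
= 522.1512 mGal

522.1512


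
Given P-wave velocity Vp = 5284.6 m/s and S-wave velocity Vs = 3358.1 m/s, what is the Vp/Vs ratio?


Vp/Vs = 5284.6 / 3358.1
= 1.5737

1.5737


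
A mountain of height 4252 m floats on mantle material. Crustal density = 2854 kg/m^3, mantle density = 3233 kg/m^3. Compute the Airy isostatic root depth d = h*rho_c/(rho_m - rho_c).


rho_m - rho_c = 3233 - 2854 = 379
d = 4252 * 2854 / 379
= 12135208 / 379
= 32019.02 m

32019.02


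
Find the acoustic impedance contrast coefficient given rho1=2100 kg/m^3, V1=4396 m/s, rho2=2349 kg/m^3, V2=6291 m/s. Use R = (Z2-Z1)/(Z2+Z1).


Z1 = 2100 * 4396 = 9231600
Z2 = 2349 * 6291 = 14777559
R = (14777559 - 9231600) / (14777559 + 9231600) = 5545959 / 24009159 = 0.231

0.231


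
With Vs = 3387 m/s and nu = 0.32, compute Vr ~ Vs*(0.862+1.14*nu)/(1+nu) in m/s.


Numerator factor = 0.862 + 1.14*0.32 = 1.2268
Denominator = 1 + 0.32 = 1.32
Vr = 3387 * 1.2268 / 1.32 = 3147.86 m/s

3147.86


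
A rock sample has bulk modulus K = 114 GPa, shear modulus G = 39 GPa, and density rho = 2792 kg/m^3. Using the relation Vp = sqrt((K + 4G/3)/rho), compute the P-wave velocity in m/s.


First compute the effective modulus:
K + 4G/3 = 114e9 + 4*39e9/3 = 166000000000.0 Pa
Then divide by density:
166000000000.0 / 2792 = 59455587.3926 Pa/(kg/m^3)
Take the square root:
Vp = sqrt(59455587.3926) = 7710.74 m/s

7710.74


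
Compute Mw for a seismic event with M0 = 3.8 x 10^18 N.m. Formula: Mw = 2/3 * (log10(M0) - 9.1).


log10(M0) = log10(3.8 x 10^18) = 18.5798
Mw = 2/3 * (18.5798 - 9.1)
= 2/3 * 9.4798
= 6.32

6.32


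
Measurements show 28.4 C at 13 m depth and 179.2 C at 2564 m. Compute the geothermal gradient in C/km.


dT = 179.2 - 28.4 = 150.8 C
dz = 2564 - 13 = 2551 m
gradient = dT/dz * 1000 = 150.8/2551 * 1000 = 59.1141 C/km

59.1141


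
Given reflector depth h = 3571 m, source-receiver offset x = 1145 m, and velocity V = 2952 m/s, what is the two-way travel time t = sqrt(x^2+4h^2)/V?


x^2 + 4h^2 = 1145^2 + 4*3571^2 = 1311025 + 51008164 = 52319189
sqrt(52319189) = 7233.2005
t = 7233.2005 / 2952 = 2.4503 s

2.4503


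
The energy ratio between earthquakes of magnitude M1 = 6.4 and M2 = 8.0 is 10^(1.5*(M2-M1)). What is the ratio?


M2 - M1 = 8.0 - 6.4 = 1.6
1.5 * 1.6 = 2.4
ratio = 10^2.4 = 251.19

251.19


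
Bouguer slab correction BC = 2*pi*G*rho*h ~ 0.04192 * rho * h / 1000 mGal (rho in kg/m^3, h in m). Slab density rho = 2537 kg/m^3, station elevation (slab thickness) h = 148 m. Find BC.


BC = 0.04192 * rho * h / 1000
= 0.04192 * 2537 * 148 / 1000
= 15.74 mGal

15.74


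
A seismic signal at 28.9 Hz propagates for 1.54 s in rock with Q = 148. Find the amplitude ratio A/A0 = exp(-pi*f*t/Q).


pi*f*t/Q = pi*28.9*1.54/148 = 0.944728
A/A0 = exp(-0.944728) = 0.388785

0.388785


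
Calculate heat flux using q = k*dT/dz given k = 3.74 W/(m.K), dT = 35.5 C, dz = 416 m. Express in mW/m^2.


q = k * dT / dz * 1000
= 3.74 * 35.5 / 416 * 1000
= 0.319159 * 1000
= 319.1587 mW/m^2

319.1587


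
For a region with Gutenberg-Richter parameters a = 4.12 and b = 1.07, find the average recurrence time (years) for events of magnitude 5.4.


log10(N) = 4.12 - 1.07*5.4 = -1.658
N = 10^-1.658 = 0.021979
T = 1/N = 1/0.021979 = 45.4988 years

45.4988


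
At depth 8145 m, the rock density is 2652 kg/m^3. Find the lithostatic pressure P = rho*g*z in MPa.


P = rho * g * z / 1e6
= 2652 * 9.81 * 8145 / 1e6
= 211901297.4 / 1e6
= 211.9013 MPa

211.9013


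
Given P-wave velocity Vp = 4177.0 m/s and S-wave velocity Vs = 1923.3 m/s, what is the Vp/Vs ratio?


Vp/Vs = 4177.0 / 1923.3
= 2.1718

2.1718


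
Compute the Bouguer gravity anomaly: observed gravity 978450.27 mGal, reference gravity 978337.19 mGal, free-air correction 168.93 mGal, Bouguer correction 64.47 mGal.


BA = g_obs - g_ref + FAC - BC
= 978450.27 - 978337.19 + 168.93 - 64.47
= 217.54 mGal

217.54


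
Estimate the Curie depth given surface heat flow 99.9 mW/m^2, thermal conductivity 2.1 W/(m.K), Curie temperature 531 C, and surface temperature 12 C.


T_Curie - T_surf = 531 - 12 = 519 C
Convert q to W/m^2: 99.9 mW/m^2 = 0.0999 W/m^2
d = 519 * 2.1 / 0.0999 = 10909.91 m

10909.91


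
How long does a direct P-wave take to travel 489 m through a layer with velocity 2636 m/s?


t = x / V
= 489 / 2636
= 0.1855 s

0.1855


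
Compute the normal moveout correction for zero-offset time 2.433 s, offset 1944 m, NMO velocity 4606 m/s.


x/Vnmo = 1944/4606 = 0.422058
(x/Vnmo)^2 = 0.178133
t0^2 = 5.919489
sqrt(5.919489 + 0.178133) = 2.469336
dt = 2.469336 - 2.433 = 0.036336

0.036336


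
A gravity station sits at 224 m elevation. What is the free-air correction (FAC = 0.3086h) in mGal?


FAC = 0.3086 * h
= 0.3086 * 224
= 69.1264 mGal

69.1264


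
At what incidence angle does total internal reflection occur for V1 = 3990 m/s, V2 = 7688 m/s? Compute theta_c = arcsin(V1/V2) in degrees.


V1/V2 = 3990/7688 = 0.518991
theta_c = arcsin(0.518991) = 31.2646 degrees

31.2646


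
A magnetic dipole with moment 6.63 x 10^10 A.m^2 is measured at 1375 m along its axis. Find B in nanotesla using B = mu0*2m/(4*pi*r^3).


m = 6.63 x 10^10 = 66300000000 A.m^2
2m = 132600000000 A.m^2
r^3 = 1375^3 = 2599609375
B = (4pi*10^-7) * 132600000000 / (4*pi * 2599609375) * 1e9
= 166630.074346 / 32667654858.81 * 1e9
= 5100.7663 nT

5100.7663


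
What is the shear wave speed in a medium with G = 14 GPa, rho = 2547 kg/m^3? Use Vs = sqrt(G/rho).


Convert G to Pa: G = 14e9 Pa
Compute G/rho = 14e9 / 2547 = 5496662.7405
Vs = sqrt(5496662.7405) = 2344.5 m/s

2344.5


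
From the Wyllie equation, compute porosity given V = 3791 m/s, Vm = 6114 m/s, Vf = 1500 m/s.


1/V - 1/Vm = 1/3791 - 1/6114 = 0.00010022
1/Vf - 1/Vm = 1/1500 - 1/6114 = 0.00050311
phi = 0.00010022 / 0.00050311 = 0.1992

0.1992


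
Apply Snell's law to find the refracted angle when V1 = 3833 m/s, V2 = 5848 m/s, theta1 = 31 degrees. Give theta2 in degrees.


sin(theta1) = sin(31 deg) = 0.515038
sin(theta2) = V2/V1 * sin(theta1) = 5848/3833 * 0.515038 = 0.785793
theta2 = arcsin(0.785793) = 51.794 degrees

51.794


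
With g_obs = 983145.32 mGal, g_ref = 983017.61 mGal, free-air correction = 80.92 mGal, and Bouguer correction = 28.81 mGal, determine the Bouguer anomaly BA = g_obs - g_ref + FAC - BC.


BA = g_obs - g_ref + FAC - BC
= 983145.32 - 983017.61 + 80.92 - 28.81
= 179.82 mGal

179.82


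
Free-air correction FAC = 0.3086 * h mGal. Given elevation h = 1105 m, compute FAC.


FAC = 0.3086 * h
= 0.3086 * 1105
= 341.003 mGal

341.003


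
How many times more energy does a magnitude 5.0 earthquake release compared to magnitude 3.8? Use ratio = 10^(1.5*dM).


M2 - M1 = 5.0 - 3.8 = 1.2
1.5 * 1.2 = 1.8
ratio = 10^1.8 = 63.1

63.1


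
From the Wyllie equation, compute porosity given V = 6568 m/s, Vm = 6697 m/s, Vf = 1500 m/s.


1/V - 1/Vm = 1/6568 - 1/6697 = 2.93e-06
1/Vf - 1/Vm = 1/1500 - 1/6697 = 0.00051735
phi = 2.93e-06 / 0.00051735 = 0.0057

0.0057


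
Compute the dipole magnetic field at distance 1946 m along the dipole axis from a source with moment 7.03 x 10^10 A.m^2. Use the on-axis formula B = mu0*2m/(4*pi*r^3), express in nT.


m = 7.03 x 10^10 = 70300000000 A.m^2
2m = 140600000000 A.m^2
r^3 = 1946^3 = 7369338536
B = (4pi*10^-7) * 140600000000 / (4*pi * 7369338536) * 1e9
= 176683.170838 / 92605839226.06 * 1e9
= 1907.9053 nT

1907.9053


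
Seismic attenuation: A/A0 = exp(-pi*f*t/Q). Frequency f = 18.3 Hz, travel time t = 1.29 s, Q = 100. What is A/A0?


pi*f*t/Q = pi*18.3*1.29/100 = 0.741636
A/A0 = exp(-0.741636) = 0.476334

0.476334


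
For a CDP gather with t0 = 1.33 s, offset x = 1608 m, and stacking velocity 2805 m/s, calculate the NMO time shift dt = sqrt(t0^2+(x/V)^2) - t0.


x/Vnmo = 1608/2805 = 0.573262
(x/Vnmo)^2 = 0.328629
t0^2 = 1.7689
sqrt(1.7689 + 0.328629) = 1.448285
dt = 1.448285 - 1.33 = 0.118285

0.118285


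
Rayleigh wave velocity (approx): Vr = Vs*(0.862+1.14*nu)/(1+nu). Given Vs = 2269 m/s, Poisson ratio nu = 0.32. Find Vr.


Numerator factor = 0.862 + 1.14*0.32 = 1.2268
Denominator = 1 + 0.32 = 1.32
Vr = 2269 * 1.2268 / 1.32 = 2108.79 m/s

2108.79


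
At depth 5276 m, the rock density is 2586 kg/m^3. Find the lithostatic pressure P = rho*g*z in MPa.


P = rho * g * z / 1e6
= 2586 * 9.81 * 5276 / 1e6
= 133845050.16 / 1e6
= 133.8451 MPa

133.8451


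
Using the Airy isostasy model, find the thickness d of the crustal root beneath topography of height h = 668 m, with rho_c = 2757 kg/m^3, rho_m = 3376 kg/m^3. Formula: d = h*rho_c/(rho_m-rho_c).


rho_m - rho_c = 3376 - 2757 = 619
d = 668 * 2757 / 619
= 1841676 / 619
= 2975.24 m

2975.24


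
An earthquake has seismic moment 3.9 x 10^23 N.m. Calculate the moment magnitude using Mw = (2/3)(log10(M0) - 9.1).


log10(M0) = log10(3.9 x 10^23) = 23.5911
Mw = 2/3 * (23.5911 - 9.1)
= 2/3 * 14.4911
= 9.66

9.66


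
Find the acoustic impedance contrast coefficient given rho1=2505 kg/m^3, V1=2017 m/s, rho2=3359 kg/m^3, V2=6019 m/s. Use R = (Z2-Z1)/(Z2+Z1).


Z1 = 2505 * 2017 = 5052585
Z2 = 3359 * 6019 = 20217821
R = (20217821 - 5052585) / (20217821 + 5052585) = 15165236 / 25270406 = 0.6001

0.6001


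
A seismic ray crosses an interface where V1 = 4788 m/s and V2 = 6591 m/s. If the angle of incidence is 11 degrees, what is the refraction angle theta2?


sin(theta1) = sin(11 deg) = 0.190809
sin(theta2) = V2/V1 * sin(theta1) = 6591/4788 * 0.190809 = 0.262661
theta2 = arcsin(0.262661) = 15.228 degrees

15.228


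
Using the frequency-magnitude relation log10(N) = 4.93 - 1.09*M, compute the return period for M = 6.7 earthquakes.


log10(N) = 4.93 - 1.09*6.7 = -2.373
N = 10^-2.373 = 0.004236
T = 1/N = 1/0.004236 = 236.0478 years

236.0478


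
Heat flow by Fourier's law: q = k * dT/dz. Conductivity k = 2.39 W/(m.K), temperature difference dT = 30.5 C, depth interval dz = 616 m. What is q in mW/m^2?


q = k * dT / dz * 1000
= 2.39 * 30.5 / 616 * 1000
= 0.118336 * 1000
= 118.336 mW/m^2

118.336


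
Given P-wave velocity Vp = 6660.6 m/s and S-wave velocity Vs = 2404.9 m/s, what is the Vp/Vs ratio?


Vp/Vs = 6660.6 / 2404.9
= 2.7696

2.7696


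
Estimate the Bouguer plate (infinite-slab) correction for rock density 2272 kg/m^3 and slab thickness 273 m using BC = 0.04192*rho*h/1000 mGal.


BC = 0.04192 * rho * h / 1000
= 0.04192 * 2272 * 273 / 1000
= 26.0011 mGal

26.0011


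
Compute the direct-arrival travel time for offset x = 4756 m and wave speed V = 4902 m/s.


t = x / V
= 4756 / 4902
= 0.9702 s

0.9702


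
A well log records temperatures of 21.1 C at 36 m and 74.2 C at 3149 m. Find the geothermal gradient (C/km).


dT = 74.2 - 21.1 = 53.1 C
dz = 3149 - 36 = 3113 m
gradient = dT/dz * 1000 = 53.1/3113 * 1000 = 17.0575 C/km

17.0575


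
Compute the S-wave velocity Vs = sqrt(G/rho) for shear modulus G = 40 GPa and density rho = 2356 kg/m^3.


Convert G to Pa: G = 40e9 Pa
Compute G/rho = 40e9 / 2356 = 16977928.6927
Vs = sqrt(16977928.6927) = 4120.43 m/s

4120.43


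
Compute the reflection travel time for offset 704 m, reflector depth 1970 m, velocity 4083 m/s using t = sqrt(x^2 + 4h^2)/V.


x^2 + 4h^2 = 704^2 + 4*1970^2 = 495616 + 15523600 = 16019216
sqrt(16019216) = 4002.4013
t = 4002.4013 / 4083 = 0.9803 s

0.9803


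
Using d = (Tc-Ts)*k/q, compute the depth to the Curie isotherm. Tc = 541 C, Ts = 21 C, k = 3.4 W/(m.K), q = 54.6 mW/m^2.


T_Curie - T_surf = 541 - 21 = 520 C
Convert q to W/m^2: 54.6 mW/m^2 = 0.0546 W/m^2
d = 520 * 3.4 / 0.0546 = 32380.95 m

32380.95


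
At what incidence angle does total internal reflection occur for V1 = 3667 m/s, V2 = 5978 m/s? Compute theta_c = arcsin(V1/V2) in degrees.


V1/V2 = 3667/5978 = 0.613416
theta_c = arcsin(0.613416) = 37.8369 degrees

37.8369


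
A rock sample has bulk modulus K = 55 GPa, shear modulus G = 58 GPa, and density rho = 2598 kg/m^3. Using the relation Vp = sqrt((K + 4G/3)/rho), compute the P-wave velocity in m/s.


First compute the effective modulus:
K + 4G/3 = 55e9 + 4*58e9/3 = 132333333333.33 Pa
Then divide by density:
132333333333.33 / 2598 = 50936617.9112 Pa/(kg/m^3)
Take the square root:
Vp = sqrt(50936617.9112) = 7136.99 m/s

7136.99


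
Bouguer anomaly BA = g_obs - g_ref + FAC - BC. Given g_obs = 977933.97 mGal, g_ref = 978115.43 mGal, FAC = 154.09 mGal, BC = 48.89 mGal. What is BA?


BA = g_obs - g_ref + FAC - BC
= 977933.97 - 978115.43 + 154.09 - 48.89
= -76.26 mGal

-76.26


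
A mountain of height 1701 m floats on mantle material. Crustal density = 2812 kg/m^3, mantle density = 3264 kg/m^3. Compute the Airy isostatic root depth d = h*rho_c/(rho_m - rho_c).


rho_m - rho_c = 3264 - 2812 = 452
d = 1701 * 2812 / 452
= 4783212 / 452
= 10582.33 m

10582.33


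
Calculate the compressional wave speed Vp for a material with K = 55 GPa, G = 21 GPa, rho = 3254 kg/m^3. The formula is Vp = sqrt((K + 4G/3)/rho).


First compute the effective modulus:
K + 4G/3 = 55e9 + 4*21e9/3 = 83000000000.0 Pa
Then divide by density:
83000000000.0 / 3254 = 25507068.2237 Pa/(kg/m^3)
Take the square root:
Vp = sqrt(25507068.2237) = 5050.45 m/s

5050.45


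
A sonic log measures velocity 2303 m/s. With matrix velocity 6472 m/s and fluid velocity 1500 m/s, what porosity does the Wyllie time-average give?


1/V - 1/Vm = 1/2303 - 1/6472 = 0.0002797
1/Vf - 1/Vm = 1/1500 - 1/6472 = 0.00051215
phi = 0.0002797 / 0.00051215 = 0.5461

0.5461


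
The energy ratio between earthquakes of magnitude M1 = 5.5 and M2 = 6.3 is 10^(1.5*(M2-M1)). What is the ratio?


M2 - M1 = 6.3 - 5.5 = 0.8
1.5 * 0.8 = 1.2
ratio = 10^1.2 = 15.85

15.85


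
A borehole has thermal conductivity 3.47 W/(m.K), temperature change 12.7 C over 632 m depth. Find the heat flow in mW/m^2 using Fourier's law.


q = k * dT / dz * 1000
= 3.47 * 12.7 / 632 * 1000
= 0.069729 * 1000
= 69.7294 mW/m^2

69.7294


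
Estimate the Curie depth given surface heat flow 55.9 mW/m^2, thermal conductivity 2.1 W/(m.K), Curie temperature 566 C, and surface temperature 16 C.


T_Curie - T_surf = 566 - 16 = 550 C
Convert q to W/m^2: 55.9 mW/m^2 = 0.0559 W/m^2
d = 550 * 2.1 / 0.0559 = 20661.9 m

20661.9


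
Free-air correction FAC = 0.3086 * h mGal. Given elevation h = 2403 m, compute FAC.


FAC = 0.3086 * h
= 0.3086 * 2403
= 741.5658 mGal

741.5658


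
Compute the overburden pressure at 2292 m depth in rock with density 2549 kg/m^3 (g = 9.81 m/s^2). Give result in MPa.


P = rho * g * z / 1e6
= 2549 * 9.81 * 2292 / 1e6
= 57313041.48 / 1e6
= 57.313 MPa

57.313


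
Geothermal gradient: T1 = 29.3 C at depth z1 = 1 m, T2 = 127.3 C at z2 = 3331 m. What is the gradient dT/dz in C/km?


dT = 127.3 - 29.3 = 98.0 C
dz = 3331 - 1 = 3330 m
gradient = dT/dz * 1000 = 98.0/3330 * 1000 = 29.4294 C/km

29.4294


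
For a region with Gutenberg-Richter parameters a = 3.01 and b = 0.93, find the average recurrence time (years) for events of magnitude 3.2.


log10(N) = 3.01 - 0.93*3.2 = 0.034
N = 10^0.034 = 1.081434
T = 1/N = 1/1.081434 = 0.9247 years

0.9247


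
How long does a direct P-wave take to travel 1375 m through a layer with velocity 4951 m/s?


t = x / V
= 1375 / 4951
= 0.2777 s

0.2777


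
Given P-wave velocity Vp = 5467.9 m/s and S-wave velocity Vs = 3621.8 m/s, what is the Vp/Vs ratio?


Vp/Vs = 5467.9 / 3621.8
= 1.5097

1.5097


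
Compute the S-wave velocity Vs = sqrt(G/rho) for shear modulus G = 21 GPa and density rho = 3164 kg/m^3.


Convert G to Pa: G = 21e9 Pa
Compute G/rho = 21e9 / 3164 = 6637168.1416
Vs = sqrt(6637168.1416) = 2576.27 m/s

2576.27
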